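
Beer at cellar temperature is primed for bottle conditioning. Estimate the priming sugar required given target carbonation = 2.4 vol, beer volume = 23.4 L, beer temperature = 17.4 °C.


residual = 14.695·(0.01821 + 0.09011·e^(−0.04·T));  sugar = (target − residual)·4.0·V
residual = 14.695·(0.01821 + 0.09011·e^(−0.04·17.4)) = 0.9278
sugar = (2.4 − 0.9278)·4.0·23.4

137.7986 g


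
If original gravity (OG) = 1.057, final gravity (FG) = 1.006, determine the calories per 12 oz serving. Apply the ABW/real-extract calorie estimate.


ABW = (OG−FG)·131.25·0.79/FG;  °P = 259 − 259/SG (for OG→OE and FG→AE);  RE = 0.1808·OE + 0.8192·AE;  Cal = (6.9·ABW + 4·(RE−0.1))·FG·3.55
ABW = (1.057 − 1.006)·131.25·0.79/1.006 = 5.2565
OE = 259 − 259/1.057 = 13.9669 °P
AE = 259 − 259/1.006 = 1.5447 °P
RE = 0.1808·13.9669 + 0.8192·1.5447 = 3.7907 °P
Cal = (6.9·5.2565 + 4·(3.7907−0.1))·1.006·3.55

182.2529 kcal


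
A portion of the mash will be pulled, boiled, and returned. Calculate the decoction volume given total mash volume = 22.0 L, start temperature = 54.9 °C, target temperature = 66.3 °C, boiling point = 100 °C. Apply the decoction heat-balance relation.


V_dec = V_total·(T_target − T_start)/(T_boil − T_start)
V_dec = 22.0·(66.3 − 54.9)/(100 − 54.9)

5.5610 L


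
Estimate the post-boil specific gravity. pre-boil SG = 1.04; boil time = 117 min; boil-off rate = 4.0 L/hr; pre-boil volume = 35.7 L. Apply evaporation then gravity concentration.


V_post = V_pre − rate·(t/60);  SG_post = 1 + (SG_pre−1)·V_pre/V_post
V_post = 35.7 − 4.0·(117/60) = 27.9000
SG_post = 1 + (1.04 − 1)·35.7/27.9000

1.0512


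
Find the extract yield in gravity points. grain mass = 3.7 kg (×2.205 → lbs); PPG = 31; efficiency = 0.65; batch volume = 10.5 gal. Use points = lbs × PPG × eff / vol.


lbs = 3.7 × 2.205 = 8.1585
points = 8.1585 × 31 × 0.65 / 10.5

15.6566 points


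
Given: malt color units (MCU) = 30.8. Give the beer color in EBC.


SRM = 1.4922·MCU^0.6859;  EBC = SRM·1.97
SRM = 1.4922·30.8^0.6859 = 15.6612
EBC = 15.6612·1.97

30.8525 EBC


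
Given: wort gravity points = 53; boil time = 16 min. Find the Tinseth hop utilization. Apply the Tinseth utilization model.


U = 1.65·0.000125^(GP/1000) · (1 − e^(−0.04·t))/4.15
bigness = 1.65·0.000125^(53/1000) = 1.0248
boil_factor = (1 − e^(−0.04·16))/4.15 = 0.1139
U = 1.0248 · 0.1139

0.1167


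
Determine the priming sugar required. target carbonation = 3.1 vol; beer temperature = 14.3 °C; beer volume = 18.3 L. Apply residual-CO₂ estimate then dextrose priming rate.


residual = 14.695·(0.01821 + 0.09011·e^(−0.04·T));  sugar = (target − residual)·4.0·V
residual = 14.695·(0.01821 + 0.09011·e^(−0.04·14.3)) = 1.0149
sugar = (3.1 − 1.0149)·4.0·18.3

152.6257 g


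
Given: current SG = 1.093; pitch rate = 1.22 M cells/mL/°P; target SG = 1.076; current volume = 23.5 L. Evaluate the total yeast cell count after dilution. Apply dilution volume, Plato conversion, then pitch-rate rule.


V_w = V·((SG_c−1)/(SG_t−1)−1);  °P = 259 − 259/SG_t;  cells = rate·(V+V_w)·°P
V_w = 23.5·((1.093−1)/(1.076−1)−1) = 5.2566
V_final = 23.5 + 5.2566 = 28.7566
°P = 259 − 259/1.076 = 18.2937
cells = 1.22·28.7566·18.2937

641.7977 billion cells


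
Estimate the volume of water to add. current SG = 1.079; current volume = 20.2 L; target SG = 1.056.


V_water = V·((SG_curr − 1)/(SG_target − 1) − 1)
V_water = 20.2·((1.079 − 1)/(1.056 − 1) − 1)

8.2964 L


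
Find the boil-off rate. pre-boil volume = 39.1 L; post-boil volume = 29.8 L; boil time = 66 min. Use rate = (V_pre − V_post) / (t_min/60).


rate = (39.1 − 29.8) / (66/60)

8.4545 L/hr


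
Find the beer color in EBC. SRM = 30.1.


EBC = SRM · 1.97
EBC = 30.1 · 1.97

59.2970 EBC


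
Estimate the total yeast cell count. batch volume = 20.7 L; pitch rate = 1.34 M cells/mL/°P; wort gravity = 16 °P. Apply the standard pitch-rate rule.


cells (billions) = rate · V_L · °P
cells = 1.34 · 20.7 · 16

443.8080 billion cells


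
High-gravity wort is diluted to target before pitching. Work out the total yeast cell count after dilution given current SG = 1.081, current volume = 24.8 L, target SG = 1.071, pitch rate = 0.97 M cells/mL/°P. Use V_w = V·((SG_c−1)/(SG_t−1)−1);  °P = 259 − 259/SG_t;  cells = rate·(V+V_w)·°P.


V_w = 24.8·((1.081−1)/(1.071−1)−1) = 3.4930
V_final = 24.8 + 3.4930 = 28.2930
°P = 259 − 259/1.071 = 17.1699
cells = 0.97·28.2930·17.1699

471.2146 billion cells


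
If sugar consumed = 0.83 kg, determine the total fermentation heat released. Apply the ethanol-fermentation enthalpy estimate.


Q = m_sugar · 590 kJ/kg
Q = 0.83 · 590

489.7000 kJ


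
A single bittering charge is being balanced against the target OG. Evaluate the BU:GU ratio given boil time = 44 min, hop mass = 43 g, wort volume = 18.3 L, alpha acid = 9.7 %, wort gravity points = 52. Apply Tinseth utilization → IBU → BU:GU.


U = 1.65·0.000125^(GP/1000)·(1−e^(−0.04t))/4.15;  IBU = (α/100)·m·U·1000/V;  BU:GU = IBU/GP
U = 1.65·0.000125^(52/1000)·(1−e^(−0.04·44))/4.15 = 0.2063
IBU = (9.7/100)·43·0.2063·1000/18.3 = 47.0187
BU:GU = 47.0187/52

0.9042


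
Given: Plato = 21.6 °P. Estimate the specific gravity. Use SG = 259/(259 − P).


SG = 259/(259 − 21.6)

1.0910


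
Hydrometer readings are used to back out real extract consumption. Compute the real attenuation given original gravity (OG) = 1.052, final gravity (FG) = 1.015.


AA = (OG−FG)/(OG−1)·100;  RA = AA·0.8192
AA = (1.052 − 1.015)/(1.052 − 1)·100 = 71.1538
RA = 71.1538·0.8192

58.2892 %


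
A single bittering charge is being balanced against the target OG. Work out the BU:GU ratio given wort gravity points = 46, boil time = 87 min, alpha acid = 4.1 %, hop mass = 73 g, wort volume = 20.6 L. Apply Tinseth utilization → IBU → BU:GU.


U = 1.65·0.000125^(GP/1000)·(1−e^(−0.04t))/4.15;  IBU = (α/100)·m·U·1000/V;  BU:GU = IBU/GP
U = 1.65·0.000125^(46/1000)·(1−e^(−0.04·87))/4.15 = 0.2549
IBU = (4.1/100)·73·0.2549·1000/20.6 = 37.0291
BU:GU = 37.0291/46

0.8050


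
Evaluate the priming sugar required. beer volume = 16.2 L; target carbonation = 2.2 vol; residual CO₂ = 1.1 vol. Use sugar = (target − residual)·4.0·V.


sugar = (2.2 − 1.1)·4.0·16.2

71.2800 g


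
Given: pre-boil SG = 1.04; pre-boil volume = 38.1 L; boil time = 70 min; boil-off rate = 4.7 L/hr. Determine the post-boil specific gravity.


V_post = V_pre − rate·(t/60);  SG_post = 1 + (SG_pre−1)·V_pre/V_post
V_post = 38.1 − 4.7·(70/60) = 32.6167
SG_post = 1 + (1.04 − 1)·38.1/32.6167

1.0467


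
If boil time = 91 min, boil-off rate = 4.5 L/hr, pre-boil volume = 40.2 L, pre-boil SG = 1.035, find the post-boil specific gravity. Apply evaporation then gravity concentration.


V_post = V_pre − rate·(t/60);  SG_post = 1 + (SG_pre−1)·V_pre/V_post
V_post = 40.2 − 4.5·(91/60) = 33.3750
SG_post = 1 + (1.035 − 1)·40.2/33.3750

1.0422


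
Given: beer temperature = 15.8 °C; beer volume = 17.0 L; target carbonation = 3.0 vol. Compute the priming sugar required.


residual = 14.695·(0.01821 + 0.09011·e^(−0.04·T));  sugar = (target − residual)·4.0·V
residual = 14.695·(0.01821 + 0.09011·e^(−0.04·15.8)) = 0.9714
sugar = (3.0 − 0.9714)·4.0·17.0

137.9430 g


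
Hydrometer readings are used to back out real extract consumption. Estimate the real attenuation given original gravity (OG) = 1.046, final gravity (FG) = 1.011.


AA = (OG−FG)/(OG−1)·100;  RA = AA·0.8192
AA = (1.046 − 1.011)/(1.046 − 1)·100 = 76.0870
RA = 76.0870·0.8192

62.3304 %


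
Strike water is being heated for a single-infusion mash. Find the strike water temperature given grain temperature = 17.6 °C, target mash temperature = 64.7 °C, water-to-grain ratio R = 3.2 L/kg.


T_strike = (0.41/R)·(T_mash − T_grain) + T_mash
T_strike = (0.41/3.2)·(64.7 − 17.6) + 64.7

70.7347 °C


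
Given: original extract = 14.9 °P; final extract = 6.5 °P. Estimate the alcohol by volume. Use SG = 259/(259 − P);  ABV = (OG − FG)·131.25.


OG = 259/(259 − 14.9) = 1.0610
FG = 259/(259 − 6.5) = 1.0257
ABV = (1.0610 − 1.0257)·131.25

4.6329 % ABV


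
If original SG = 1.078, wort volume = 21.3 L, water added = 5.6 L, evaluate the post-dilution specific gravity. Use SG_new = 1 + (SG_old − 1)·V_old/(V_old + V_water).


pts = (1.078 − 1)·1000·21.3/(21.3 + 5.6) = 61.7621
SG_new = 1 + 61.7621/1000

1.0618


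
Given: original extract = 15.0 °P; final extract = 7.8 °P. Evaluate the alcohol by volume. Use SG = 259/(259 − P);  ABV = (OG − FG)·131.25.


OG = 259/(259 − 15.0) = 1.0615
FG = 259/(259 − 7.8) = 1.0311
ABV = (1.0615 − 1.0311)·131.25

3.9932 % ABV


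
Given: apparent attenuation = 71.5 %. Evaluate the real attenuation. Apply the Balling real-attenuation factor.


RA = AA · 0.8192
RA = 71.5 · 0.8192

58.5728 %


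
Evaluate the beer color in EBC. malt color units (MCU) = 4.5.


SRM = 1.4922·MCU^0.6859;  EBC = SRM·1.97
SRM = 1.4922·4.5^0.6859 = 4.1866
EBC = 4.1866·1.97

8.2477 EBC


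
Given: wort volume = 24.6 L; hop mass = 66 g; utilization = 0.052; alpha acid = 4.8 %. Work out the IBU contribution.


IBU = (α/100)·mass·U·1000 / V
IBU = (4.8/100)·66·0.052·1000 / 24.6

6.6966 IBU


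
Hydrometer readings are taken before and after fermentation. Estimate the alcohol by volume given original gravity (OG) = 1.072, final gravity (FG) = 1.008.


ABV = (OG − FG) · 131.25
ABV = (1.072 − 1.008) · 131.25

8.4000 % ABV


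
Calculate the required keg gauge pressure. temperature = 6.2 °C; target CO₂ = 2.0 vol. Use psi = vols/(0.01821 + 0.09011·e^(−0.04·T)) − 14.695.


psi = 2.0/(0.01821 + 0.09011·e^(−0.04·6.2)) − 14.695

7.8967 psi


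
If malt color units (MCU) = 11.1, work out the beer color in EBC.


SRM = 1.4922·MCU^0.6859;  EBC = SRM·1.97
SRM = 1.4922·11.1^0.6859 = 7.7770
EBC = 7.7770·1.97

15.3208 EBC


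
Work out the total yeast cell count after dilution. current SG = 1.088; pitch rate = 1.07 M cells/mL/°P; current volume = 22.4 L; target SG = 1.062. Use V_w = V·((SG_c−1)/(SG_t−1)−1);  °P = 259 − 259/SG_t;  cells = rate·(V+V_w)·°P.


V_w = 22.4·((1.088−1)/(1.062−1)−1) = 9.3935
V_final = 22.4 + 9.3935 = 31.7935
°P = 259 − 259/1.062 = 15.1205
cells = 1.07·31.7935·15.1205

514.3867 billion cells


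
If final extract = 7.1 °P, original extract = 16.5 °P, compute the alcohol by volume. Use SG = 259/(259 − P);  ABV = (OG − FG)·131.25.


OG = 259/(259 − 16.5) = 1.0680
FG = 259/(259 − 7.1) = 1.0282
ABV = (1.0680 − 1.0282)·131.25

5.2310 % ABV


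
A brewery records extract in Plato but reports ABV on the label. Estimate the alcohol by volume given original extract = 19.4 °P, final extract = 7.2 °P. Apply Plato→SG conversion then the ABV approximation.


SG = 259/(259 − P);  ABV = (OG − FG)·131.25
OG = 259/(259 − 19.4) = 1.0810
FG = 259/(259 − 7.2) = 1.0286
ABV = (1.0810 − 1.0286)·131.25

6.8741 % ABV


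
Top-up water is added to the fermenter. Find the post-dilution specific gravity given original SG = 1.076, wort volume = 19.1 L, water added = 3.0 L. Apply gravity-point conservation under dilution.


SG_new = 1 + (SG_old − 1)·V_old/(V_old + V_water)
pts = (1.076 − 1)·1000·19.1/(19.1 + 3.0) = 65.6833
SG_new = 1 + 65.6833/1000

1.0657


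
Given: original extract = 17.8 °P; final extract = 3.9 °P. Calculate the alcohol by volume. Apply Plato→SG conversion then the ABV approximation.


SG = 259/(259 − P);  ABV = (OG − FG)·131.25
OG = 259/(259 − 17.8) = 1.0738
FG = 259/(259 − 3.9) = 1.0153
ABV = (1.0738 − 1.0153)·131.25

7.6794 % ABV


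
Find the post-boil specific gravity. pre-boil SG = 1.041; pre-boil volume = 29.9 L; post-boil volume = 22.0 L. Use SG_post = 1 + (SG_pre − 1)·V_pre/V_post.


pts_pre = (1.041 − 1)·1000 = 41.0000
pts_post = 41.0000·29.9/22.0 = 55.7227
SG_post = 1 + 55.7227/1000

1.0557


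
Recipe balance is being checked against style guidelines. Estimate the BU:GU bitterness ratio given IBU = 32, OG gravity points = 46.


BU:GU = IBU / OG_points
BU:GU = 32 / 46

0.6957


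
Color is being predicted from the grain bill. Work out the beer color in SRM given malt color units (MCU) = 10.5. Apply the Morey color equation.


SRM = 1.4922 · MCU^0.6859
SRM = 1.4922 · 10.5^0.6859

7.4862 SRM


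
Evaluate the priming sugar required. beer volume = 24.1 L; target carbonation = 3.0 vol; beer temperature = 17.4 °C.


residual = 14.695·(0.01821 + 0.09011·e^(−0.04·T));  sugar = (target − residual)·4.0·V
residual = 14.695·(0.01821 + 0.09011·e^(−0.04·17.4)) = 0.9278
sugar = (3.0 − 0.9278)·4.0·24.1

199.7607 g


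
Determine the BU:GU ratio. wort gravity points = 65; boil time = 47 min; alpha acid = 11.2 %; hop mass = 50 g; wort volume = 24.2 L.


U = 1.65·0.000125^(GP/1000)·(1−e^(−0.04t))/4.15;  IBU = (α/100)·m·U·1000/V;  BU:GU = IBU/GP
U = 1.65·0.000125^(65/1000)·(1−e^(−0.04·47))/4.15 = 0.1879
IBU = (11.2/100)·50·0.1879·1000/24.2 = 43.4712
BU:GU = 43.4712/65

0.6688


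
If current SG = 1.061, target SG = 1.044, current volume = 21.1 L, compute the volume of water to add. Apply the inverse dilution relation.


V_water = V·((SG_curr − 1)/(SG_target − 1) − 1)
V_water = 21.1·((1.061 − 1)/(1.044 − 1) − 1)

8.1523 L


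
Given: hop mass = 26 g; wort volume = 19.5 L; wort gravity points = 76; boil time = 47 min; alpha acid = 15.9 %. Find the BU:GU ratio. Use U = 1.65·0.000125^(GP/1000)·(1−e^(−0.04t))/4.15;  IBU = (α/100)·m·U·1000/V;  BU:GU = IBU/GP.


U = 1.65·0.000125^(76/1000)·(1−e^(−0.04·47))/4.15 = 0.1702
IBU = (15.9/100)·26·0.1702·1000/19.5 = 36.0770
BU:GU = 36.0770/76

0.4747


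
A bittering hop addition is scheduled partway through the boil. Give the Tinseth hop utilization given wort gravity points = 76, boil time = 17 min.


U = 1.65·0.000125^(GP/1000) · (1 − e^(−0.04·t))/4.15
bigness = 1.65·0.000125^(76/1000) = 0.8334
boil_factor = (1 − e^(−0.04·17))/4.15 = 0.1189
U = 0.8334 · 0.1189

0.0991


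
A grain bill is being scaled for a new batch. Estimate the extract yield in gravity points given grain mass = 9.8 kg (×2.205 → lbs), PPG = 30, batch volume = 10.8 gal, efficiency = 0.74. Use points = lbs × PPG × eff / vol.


lbs = 9.8 × 2.205 = 21.6090
points = 21.6090 × 30 × 0.74 / 10.8

44.4185 points


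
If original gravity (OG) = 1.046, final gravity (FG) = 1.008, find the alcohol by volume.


ABV = (OG − FG) · 131.25
ABV = (1.046 − 1.008) · 131.25

4.9875 % ABV


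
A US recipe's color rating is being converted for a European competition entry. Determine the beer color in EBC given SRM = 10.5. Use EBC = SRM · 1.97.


EBC = 10.5 · 1.97

20.6850 EBC


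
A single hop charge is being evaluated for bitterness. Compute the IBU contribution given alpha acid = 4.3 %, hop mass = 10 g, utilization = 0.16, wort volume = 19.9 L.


IBU = (α/100)·mass·U·1000 / V
IBU = (4.3/100)·10·0.16·1000 / 19.9

3.4573 IBU


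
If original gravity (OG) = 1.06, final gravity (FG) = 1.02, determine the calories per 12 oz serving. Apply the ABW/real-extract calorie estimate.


ABW = (OG−FG)·131.25·0.79/FG;  °P = 259 − 259/SG (for OG→OE and FG→AE);  RE = 0.1808·OE + 0.8192·AE;  Cal = (6.9·ABW + 4·(RE−0.1))·FG·3.55
ABW = (1.06 − 1.02)·131.25·0.79/1.02 = 4.0662
OE = 259 − 259/1.06 = 14.6604 °P
AE = 259 − 259/1.02 = 5.0784 °P
RE = 0.1808·14.6604 + 0.8192·5.0784 = 6.8108 °P
Cal = (6.9·4.0662 + 4·(6.8108−0.1))·1.02·3.55

198.7929 kcal


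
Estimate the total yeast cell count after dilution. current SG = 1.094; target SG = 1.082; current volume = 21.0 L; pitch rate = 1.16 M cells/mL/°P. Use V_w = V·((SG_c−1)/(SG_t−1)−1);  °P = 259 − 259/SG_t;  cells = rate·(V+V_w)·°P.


V_w = 21.0·((1.094−1)/(1.082−1)−1) = 3.0732
V_final = 21.0 + 3.0732 = 24.0732
°P = 259 − 259/1.082 = 19.6285
cells = 1.16·24.0732·19.6285

548.1225 billion cells


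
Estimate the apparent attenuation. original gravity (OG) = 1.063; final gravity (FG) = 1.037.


AA = (OG − FG)/(OG − 1) · 100
AA = (1.063 − 1.037)/(1.063 − 1) · 100

41.2698 %


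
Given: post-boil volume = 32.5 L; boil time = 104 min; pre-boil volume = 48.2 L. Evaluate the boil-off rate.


rate = (V_pre − V_post) / (t_min/60)
rate = (48.2 − 32.5) / (104/60)

9.0577 L/hr


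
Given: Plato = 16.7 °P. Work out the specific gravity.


SG = 259/(259 − P)
SG = 259/(259 − 16.7)

1.0689


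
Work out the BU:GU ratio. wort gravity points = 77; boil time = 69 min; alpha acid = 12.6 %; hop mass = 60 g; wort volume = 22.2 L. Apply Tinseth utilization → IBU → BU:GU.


U = 1.65·0.000125^(GP/1000)·(1−e^(−0.04t))/4.15;  IBU = (α/100)·m·U·1000/V;  BU:GU = IBU/GP
U = 1.65·0.000125^(77/1000)·(1−e^(−0.04·69))/4.15 = 0.1864
IBU = (12.6/100)·60·0.1864·1000/22.2 = 63.4850
BU:GU = 63.4850/77

0.8245


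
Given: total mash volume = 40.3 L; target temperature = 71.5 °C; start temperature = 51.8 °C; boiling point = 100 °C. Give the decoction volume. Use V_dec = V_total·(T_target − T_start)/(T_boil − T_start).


V_dec = 40.3·(71.5 − 51.8)/(100 − 51.8)

16.4712 L


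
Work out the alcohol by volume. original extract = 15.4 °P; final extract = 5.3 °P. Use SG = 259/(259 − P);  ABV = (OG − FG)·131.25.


OG = 259/(259 − 15.4) = 1.0632
FG = 259/(259 − 5.3) = 1.0209
ABV = (1.0632 − 1.0209)·131.25

5.5555 % ABV


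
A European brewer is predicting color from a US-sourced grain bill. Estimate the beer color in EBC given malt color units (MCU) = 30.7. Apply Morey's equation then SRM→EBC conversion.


SRM = 1.4922·MCU^0.6859;  EBC = SRM·1.97
SRM = 1.4922·30.7^0.6859 = 15.6263
EBC = 15.6263·1.97

30.7837 EBC


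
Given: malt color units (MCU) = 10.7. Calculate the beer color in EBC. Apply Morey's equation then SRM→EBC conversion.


SRM = 1.4922·MCU^0.6859;  EBC = SRM·1.97
SRM = 1.4922·10.7^0.6859 = 7.5837
EBC = 7.5837·1.97

14.9399 EBC


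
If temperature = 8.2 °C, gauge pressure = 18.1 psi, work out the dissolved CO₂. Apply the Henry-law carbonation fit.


vols = (P + 14.695)·(0.01821 + 0.09011·e^(−0.04·T))
vols = (18.1 + 14.695)·(0.01821 + 0.09011·e^(−0.04·8.2))

2.7260 volumes


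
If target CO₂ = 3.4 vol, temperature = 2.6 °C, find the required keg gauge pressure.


psi = vols/(0.01821 + 0.09011·e^(−0.04·T)) − 14.695
psi = 3.4/(0.01821 + 0.09011·e^(−0.04·2.6)) − 14.695

19.5036 psi


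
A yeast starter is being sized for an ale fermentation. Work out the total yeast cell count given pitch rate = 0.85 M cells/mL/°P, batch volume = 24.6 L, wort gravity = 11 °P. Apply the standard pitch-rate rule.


cells (billions) = rate · V_L · °P
cells = 0.85 · 24.6 · 11

230.0100 billion cells


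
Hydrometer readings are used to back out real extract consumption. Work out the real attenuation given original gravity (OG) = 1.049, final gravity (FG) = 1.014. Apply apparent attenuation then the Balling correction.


AA = (OG−FG)/(OG−1)·100;  RA = AA·0.8192
AA = (1.049 − 1.014)/(1.049 − 1)·100 = 71.4286
RA = 71.4286·0.8192

58.5143 %


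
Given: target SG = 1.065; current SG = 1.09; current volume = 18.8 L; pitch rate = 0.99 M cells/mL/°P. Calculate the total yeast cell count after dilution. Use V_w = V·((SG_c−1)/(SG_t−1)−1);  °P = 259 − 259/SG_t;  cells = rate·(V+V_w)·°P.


V_w = 18.8·((1.09−1)/(1.065−1)−1) = 7.2308
V_final = 18.8 + 7.2308 = 26.0308
°P = 259 − 259/1.065 = 15.8075
cells = 0.99·26.0308·15.8075

407.3669 billion cells


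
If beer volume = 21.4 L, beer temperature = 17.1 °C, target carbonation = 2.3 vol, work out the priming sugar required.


residual = 14.695·(0.01821 + 0.09011·e^(−0.04·T));  sugar = (target − residual)·4.0·V
residual = 14.695·(0.01821 + 0.09011·e^(−0.04·17.1)) = 0.9358
sugar = (2.3 − 0.9358)·4.0·21.4

116.7787 g


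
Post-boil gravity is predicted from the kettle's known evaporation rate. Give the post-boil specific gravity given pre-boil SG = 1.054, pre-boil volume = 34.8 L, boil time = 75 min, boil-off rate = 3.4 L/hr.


V_post = V_pre − rate·(t/60);  SG_post = 1 + (SG_pre−1)·V_pre/V_post
V_post = 34.8 − 3.4·(75/60) = 30.5500
SG_post = 1 + (1.054 − 1)·34.8/30.5500

1.0615


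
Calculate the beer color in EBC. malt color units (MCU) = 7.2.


SRM = 1.4922·MCU^0.6859;  EBC = SRM·1.97
SRM = 1.4922·7.2^0.6859 = 5.7792
EBC = 5.7792·1.97

11.3851 EBC


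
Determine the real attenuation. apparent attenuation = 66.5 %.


RA = AA · 0.8192
RA = 66.5 · 0.8192

54.4768 %


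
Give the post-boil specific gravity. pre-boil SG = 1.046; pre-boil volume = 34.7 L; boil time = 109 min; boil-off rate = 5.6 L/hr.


V_post = V_pre − rate·(t/60);  SG_post = 1 + (SG_pre−1)·V_pre/V_post
V_post = 34.7 − 5.6·(109/60) = 24.5267
SG_post = 1 + (1.046 − 1)·34.7/24.5267

1.0651


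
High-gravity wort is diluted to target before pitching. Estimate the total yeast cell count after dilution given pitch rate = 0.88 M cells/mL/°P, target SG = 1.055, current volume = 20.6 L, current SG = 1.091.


V_w = V·((SG_c−1)/(SG_t−1)−1);  °P = 259 − 259/SG_t;  cells = rate·(V+V_w)·°P
V_w = 20.6·((1.091−1)/(1.055−1)−1) = 13.4836
V_final = 20.6 + 13.4836 = 34.0836
°P = 259 − 259/1.055 = 13.5024
cells = 0.88·34.0836·13.5024

404.9847 billion cells


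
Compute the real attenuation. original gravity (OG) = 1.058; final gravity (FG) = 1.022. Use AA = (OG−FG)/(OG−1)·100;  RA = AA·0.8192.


AA = (1.058 − 1.022)/(1.058 − 1)·100 = 62.0690
RA = 62.0690·0.8192

50.8469 %


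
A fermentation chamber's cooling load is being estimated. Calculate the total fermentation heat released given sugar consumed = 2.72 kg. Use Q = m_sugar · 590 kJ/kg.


Q = 2.72 · 590

1604.8000 kJ


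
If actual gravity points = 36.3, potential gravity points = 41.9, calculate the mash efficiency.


efficiency = actual / potential × 100
efficiency = 36.3 / 41.9 × 100

86.6348 %


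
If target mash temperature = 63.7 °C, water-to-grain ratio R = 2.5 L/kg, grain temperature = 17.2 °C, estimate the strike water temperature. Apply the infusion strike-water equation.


T_strike = (0.41/R)·(T_mash − T_grain) + T_mash
T_strike = (0.41/2.5)·(63.7 − 17.2) + 63.7

71.3260 °C


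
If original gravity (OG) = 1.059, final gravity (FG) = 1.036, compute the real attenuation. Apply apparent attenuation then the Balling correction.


AA = (OG−FG)/(OG−1)·100;  RA = AA·0.8192
AA = (1.059 − 1.036)/(1.059 − 1)·100 = 38.9831
RA = 38.9831·0.8192

31.9349 %


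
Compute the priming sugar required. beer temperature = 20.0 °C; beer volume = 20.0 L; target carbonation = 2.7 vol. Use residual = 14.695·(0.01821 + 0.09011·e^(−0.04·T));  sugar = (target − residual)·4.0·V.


residual = 14.695·(0.01821 + 0.09011·e^(−0.04·20.0)) = 0.8626
sugar = (2.7 − 0.8626)·4.0·20.0

146.9934 g


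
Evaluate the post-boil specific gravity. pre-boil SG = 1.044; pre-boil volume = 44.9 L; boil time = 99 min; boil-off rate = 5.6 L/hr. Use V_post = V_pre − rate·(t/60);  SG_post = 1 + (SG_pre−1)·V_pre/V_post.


V_post = 44.9 − 5.6·(99/60) = 35.6600
SG_post = 1 + (1.044 − 1)·44.9/35.6600

1.0554


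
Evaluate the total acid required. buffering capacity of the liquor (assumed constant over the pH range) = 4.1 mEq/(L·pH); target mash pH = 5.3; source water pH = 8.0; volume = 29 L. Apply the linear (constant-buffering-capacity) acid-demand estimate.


acid = buffering capacity · (pH_source − pH_target) · V
acid = 4.1 · (8.0 − 5.3) · 29

321.0300 mEq


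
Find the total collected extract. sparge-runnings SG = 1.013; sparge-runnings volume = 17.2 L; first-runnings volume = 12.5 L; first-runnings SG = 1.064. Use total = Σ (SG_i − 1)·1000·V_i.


first = (1.064 − 1)·1000·12.5 = 800.0000
sparge = (1.013 − 1)·1000·17.2 = 223.6000
total = 800.0000 + 223.6000

1023.6000 gravity·L


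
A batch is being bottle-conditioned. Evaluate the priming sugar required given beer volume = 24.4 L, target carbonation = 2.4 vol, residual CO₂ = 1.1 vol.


sugar = (target − residual)·4.0·V
sugar = (2.4 − 1.1)·4.0·24.4

126.8800 g


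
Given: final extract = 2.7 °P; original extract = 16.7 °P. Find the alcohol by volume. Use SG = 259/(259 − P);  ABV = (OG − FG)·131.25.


OG = 259/(259 − 16.7) = 1.0689
FG = 259/(259 − 2.7) = 1.0105
ABV = (1.0689 − 1.0105)·131.25

7.6635 % ABV


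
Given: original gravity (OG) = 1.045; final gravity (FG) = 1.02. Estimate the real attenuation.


AA = (OG−FG)/(OG−1)·100;  RA = AA·0.8192
AA = (1.045 − 1.02)/(1.045 − 1)·100 = 55.5556
RA = 55.5556·0.8192

45.5111 %


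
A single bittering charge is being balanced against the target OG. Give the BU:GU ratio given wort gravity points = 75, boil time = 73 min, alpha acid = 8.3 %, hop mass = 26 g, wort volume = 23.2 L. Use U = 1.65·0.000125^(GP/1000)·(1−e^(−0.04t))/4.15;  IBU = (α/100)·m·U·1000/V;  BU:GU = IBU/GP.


U = 1.65·0.000125^(75/1000)·(1−e^(−0.04·73))/4.15 = 0.1917
IBU = (8.3/100)·26·0.1917·1000/23.2 = 17.8316
BU:GU = 17.8316/75

0.2378


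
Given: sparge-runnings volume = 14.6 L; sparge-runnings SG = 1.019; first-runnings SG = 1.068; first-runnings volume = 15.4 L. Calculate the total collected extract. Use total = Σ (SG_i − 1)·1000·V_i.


first = (1.068 − 1)·1000·15.4 = 1047.2000
sparge = (1.019 − 1)·1000·14.6 = 277.4000
total = 1047.2000 + 277.4000

1324.6000 gravity·L


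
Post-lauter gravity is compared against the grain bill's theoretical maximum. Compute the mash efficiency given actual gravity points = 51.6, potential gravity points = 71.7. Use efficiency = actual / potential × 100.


efficiency = 51.6 / 71.7 × 100

71.9665 %


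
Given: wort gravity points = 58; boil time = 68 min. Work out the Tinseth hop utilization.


U = 1.65·0.000125^(GP/1000) · (1 − e^(−0.04·t))/4.15
bigness = 1.65·0.000125^(58/1000) = 0.9797
boil_factor = (1 − e^(−0.04·68))/4.15 = 0.2251
U = 0.9797 · 0.2251

0.2205


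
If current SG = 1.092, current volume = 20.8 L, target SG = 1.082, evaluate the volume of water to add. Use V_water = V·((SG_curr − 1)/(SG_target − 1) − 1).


V_water = 20.8·((1.092 − 1)/(1.082 − 1) − 1)

2.5366 L


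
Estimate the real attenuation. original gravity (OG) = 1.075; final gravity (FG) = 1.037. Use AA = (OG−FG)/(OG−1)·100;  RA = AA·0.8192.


AA = (1.075 − 1.037)/(1.075 − 1)·100 = 50.6667
RA = 50.6667·0.8192

41.5061 %


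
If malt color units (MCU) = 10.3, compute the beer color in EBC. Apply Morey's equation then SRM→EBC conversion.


SRM = 1.4922·MCU^0.6859;  EBC = SRM·1.97
SRM = 1.4922·10.3^0.6859 = 7.3881
EBC = 7.3881·1.97

14.5545 EBC


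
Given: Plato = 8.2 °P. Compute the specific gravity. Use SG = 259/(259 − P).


SG = 259/(259 − 8.2)

1.0327


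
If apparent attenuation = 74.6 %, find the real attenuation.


RA = AA · 0.8192
RA = 74.6 · 0.8192

61.1123 %


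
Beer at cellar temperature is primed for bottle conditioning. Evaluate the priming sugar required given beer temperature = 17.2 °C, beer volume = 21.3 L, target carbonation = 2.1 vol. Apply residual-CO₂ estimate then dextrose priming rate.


residual = 14.695·(0.01821 + 0.09011·e^(−0.04·T));  sugar = (target − residual)·4.0·V
residual = 14.695·(0.01821 + 0.09011·e^(−0.04·17.2)) = 0.9331
sugar = (2.1 − 0.9331)·4.0·21.3

99.4202 g


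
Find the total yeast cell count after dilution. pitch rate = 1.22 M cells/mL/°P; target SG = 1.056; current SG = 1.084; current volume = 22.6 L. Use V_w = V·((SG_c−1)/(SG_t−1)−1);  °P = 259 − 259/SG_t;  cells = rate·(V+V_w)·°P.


V_w = 22.6·((1.084−1)/(1.056−1)−1) = 11.3000
V_final = 22.6 + 11.3000 = 33.9000
°P = 259 − 259/1.056 = 13.7348
cells = 1.22·33.9000·13.7348

568.0459 billion cells


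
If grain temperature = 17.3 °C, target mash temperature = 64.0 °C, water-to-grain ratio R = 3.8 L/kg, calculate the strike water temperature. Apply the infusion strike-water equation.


T_strike = (0.41/R)·(T_mash − T_grain) + T_mash
T_strike = (0.41/3.8)·(64.0 − 17.3) + 64.0

69.0387 °C


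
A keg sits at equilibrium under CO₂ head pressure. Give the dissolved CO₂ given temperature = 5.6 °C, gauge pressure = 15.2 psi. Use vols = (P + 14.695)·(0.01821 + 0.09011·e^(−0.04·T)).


vols = (15.2 + 14.695)·(0.01821 + 0.09011·e^(−0.04·5.6))

2.6976 volumes


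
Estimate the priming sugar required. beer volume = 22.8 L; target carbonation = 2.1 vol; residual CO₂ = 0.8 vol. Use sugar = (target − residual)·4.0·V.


sugar = (2.1 − 0.8)·4.0·22.8

118.5600 g


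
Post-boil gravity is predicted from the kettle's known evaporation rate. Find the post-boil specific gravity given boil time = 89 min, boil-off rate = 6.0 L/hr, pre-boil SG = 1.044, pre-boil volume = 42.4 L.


V_post = V_pre − rate·(t/60);  SG_post = 1 + (SG_pre−1)·V_pre/V_post
V_post = 42.4 − 6.0·(89/60) = 33.5000
SG_post = 1 + (1.044 − 1)·42.4/33.5000

1.0557


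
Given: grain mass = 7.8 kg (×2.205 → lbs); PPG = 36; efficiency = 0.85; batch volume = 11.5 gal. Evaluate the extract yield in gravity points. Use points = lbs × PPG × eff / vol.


lbs = 7.8 × 2.205 = 17.1990
points = 17.1990 × 36 × 0.85 / 11.5

45.7643 points


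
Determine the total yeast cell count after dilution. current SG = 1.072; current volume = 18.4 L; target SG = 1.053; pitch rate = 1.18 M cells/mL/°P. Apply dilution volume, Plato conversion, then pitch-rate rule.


V_w = V·((SG_c−1)/(SG_t−1)−1);  °P = 259 − 259/SG_t;  cells = rate·(V+V_w)·°P
V_w = 18.4·((1.072−1)/(1.053−1)−1) = 6.5962
V_final = 18.4 + 6.5962 = 24.9962
°P = 259 − 259/1.053 = 13.0361
cells = 1.18·24.9962·13.0361

384.5065 billion cells


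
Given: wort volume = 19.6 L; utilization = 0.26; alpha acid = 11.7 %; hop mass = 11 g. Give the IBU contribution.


IBU = (α/100)·mass·U·1000 / V
IBU = (11.7/100)·11·0.26·1000 / 19.6

17.0724 IBU


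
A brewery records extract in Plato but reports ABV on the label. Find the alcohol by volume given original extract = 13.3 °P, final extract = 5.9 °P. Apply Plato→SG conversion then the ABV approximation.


SG = 259/(259 − P);  ABV = (OG − FG)·131.25
OG = 259/(259 − 13.3) = 1.0541
FG = 259/(259 − 5.9) = 1.0233
ABV = (1.0541 − 1.0233)·131.25

4.0451 % ABV


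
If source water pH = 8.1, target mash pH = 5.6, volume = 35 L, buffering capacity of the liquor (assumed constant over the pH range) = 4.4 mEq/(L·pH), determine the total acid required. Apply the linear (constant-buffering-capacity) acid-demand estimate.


acid = buffering capacity · (pH_source − pH_target) · V
acid = 4.4 · (8.1 − 5.6) · 35

385.0000 mEq


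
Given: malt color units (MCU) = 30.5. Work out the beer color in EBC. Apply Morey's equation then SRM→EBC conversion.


SRM = 1.4922·MCU^0.6859;  EBC = SRM·1.97
SRM = 1.4922·30.5^0.6859 = 15.5564
EBC = 15.5564·1.97

30.6461 EBC


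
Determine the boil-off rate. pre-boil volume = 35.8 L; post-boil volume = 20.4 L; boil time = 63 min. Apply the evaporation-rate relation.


rate = (V_pre − V_post) / (t_min/60)
rate = (35.8 − 20.4) / (63/60)

14.6667 L/hr


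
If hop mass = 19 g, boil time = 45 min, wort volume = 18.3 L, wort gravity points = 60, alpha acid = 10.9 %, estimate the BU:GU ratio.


U = 1.65·0.000125^(GP/1000)·(1−e^(−0.04t))/4.15;  IBU = (α/100)·m·U·1000/V;  BU:GU = IBU/GP
U = 1.65·0.000125^(60/1000)·(1−e^(−0.04·45))/4.15 = 0.1935
IBU = (10.9/100)·19·0.1935·1000/18.3 = 21.9033
BU:GU = 21.9033/60

0.3651


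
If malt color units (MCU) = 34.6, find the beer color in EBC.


SRM = 1.4922·MCU^0.6859;  EBC = SRM·1.97
SRM = 1.4922·34.6^0.6859 = 16.9621
EBC = 16.9621·1.97

33.4153 EBC


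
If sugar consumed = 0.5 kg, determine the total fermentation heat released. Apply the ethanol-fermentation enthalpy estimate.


Q = m_sugar · 590 kJ/kg
Q = 0.5 · 590

295.0000 kJ


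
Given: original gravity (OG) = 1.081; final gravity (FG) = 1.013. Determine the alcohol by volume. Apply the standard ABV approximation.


ABV = (OG − FG) · 131.25
ABV = (1.081 − 1.013) · 131.25

8.9250 % ABV


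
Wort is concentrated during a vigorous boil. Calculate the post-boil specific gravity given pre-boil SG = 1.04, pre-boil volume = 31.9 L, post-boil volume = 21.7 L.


SG_post = 1 + (SG_pre − 1)·V_pre/V_post
pts_pre = (1.04 − 1)·1000 = 40.0000
pts_post = 40.0000·31.9/21.7 = 58.8018
SG_post = 1 + 58.8018/1000

1.0588


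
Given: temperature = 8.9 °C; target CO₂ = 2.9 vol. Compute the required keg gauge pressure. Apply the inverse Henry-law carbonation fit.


psi = vols/(0.01821 + 0.09011·e^(−0.04·T)) − 14.695
psi = 2.9/(0.01821 + 0.09011·e^(−0.04·8.9)) − 14.695

20.9624 psi


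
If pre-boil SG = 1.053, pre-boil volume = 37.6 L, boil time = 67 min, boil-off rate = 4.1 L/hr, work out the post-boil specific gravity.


V_post = V_pre − rate·(t/60);  SG_post = 1 + (SG_pre−1)·V_pre/V_post
V_post = 37.6 − 4.1·(67/60) = 33.0217
SG_post = 1 + (1.053 − 1)·37.6/33.0217

1.0603


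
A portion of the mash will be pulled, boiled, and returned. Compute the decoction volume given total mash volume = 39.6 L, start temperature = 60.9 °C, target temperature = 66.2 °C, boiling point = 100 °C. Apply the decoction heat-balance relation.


V_dec = V_total·(T_target − T_start)/(T_boil − T_start)
V_dec = 39.6·(66.2 − 60.9)/(100 − 60.9)

5.3678 L


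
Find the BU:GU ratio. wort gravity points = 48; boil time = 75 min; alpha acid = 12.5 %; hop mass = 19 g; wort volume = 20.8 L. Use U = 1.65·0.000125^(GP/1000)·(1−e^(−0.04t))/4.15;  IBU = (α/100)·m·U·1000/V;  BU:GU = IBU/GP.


U = 1.65·0.000125^(48/1000)·(1−e^(−0.04·75))/4.15 = 0.2454
IBU = (12.5/100)·19·0.2454·1000/20.8 = 28.0226
BU:GU = 28.0226/48

0.5838


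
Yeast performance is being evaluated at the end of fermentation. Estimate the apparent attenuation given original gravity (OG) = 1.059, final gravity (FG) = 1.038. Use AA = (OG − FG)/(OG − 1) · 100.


AA = (1.059 − 1.038)/(1.059 − 1) · 100

35.5932 %


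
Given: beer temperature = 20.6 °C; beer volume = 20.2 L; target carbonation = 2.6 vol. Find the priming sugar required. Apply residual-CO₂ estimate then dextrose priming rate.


residual = 14.695·(0.01821 + 0.09011·e^(−0.04·T));  sugar = (target − residual)·4.0·V
residual = 14.695·(0.01821 + 0.09011·e^(−0.04·20.6)) = 0.8485
sugar = (2.6 − 0.8485)·4.0·20.2

141.5234 g


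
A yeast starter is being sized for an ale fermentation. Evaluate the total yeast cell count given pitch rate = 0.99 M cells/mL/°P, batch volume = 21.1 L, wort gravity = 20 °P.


cells (billions) = rate · V_L · °P
cells = 0.99 · 21.1 · 20

417.7800 billion cells


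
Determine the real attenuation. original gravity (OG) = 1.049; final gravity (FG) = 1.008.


AA = (OG−FG)/(OG−1)·100;  RA = AA·0.8192
AA = (1.049 − 1.008)/(1.049 − 1)·100 = 83.6735
RA = 83.6735·0.8192

68.5453 %


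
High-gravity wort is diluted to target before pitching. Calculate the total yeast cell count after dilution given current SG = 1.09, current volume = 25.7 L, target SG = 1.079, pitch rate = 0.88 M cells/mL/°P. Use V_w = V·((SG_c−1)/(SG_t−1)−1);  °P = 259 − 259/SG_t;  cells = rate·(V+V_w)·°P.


V_w = 25.7·((1.09−1)/(1.079−1)−1) = 3.5785
V_final = 25.7 + 3.5785 = 29.2785
°P = 259 − 259/1.079 = 18.9629
cells = 0.88·29.2785·18.9629

488.5811 billion cells


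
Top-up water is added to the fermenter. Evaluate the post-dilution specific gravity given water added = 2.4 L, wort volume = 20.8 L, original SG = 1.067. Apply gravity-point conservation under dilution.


SG_new = 1 + (SG_old − 1)·V_old/(V_old + V_water)
pts = (1.067 − 1)·1000·20.8/(20.8 + 2.4) = 60.0690
SG_new = 1 + 60.0690/1000

1.0601


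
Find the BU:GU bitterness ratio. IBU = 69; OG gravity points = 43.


BU:GU = IBU / OG_points
BU:GU = 69 / 43

1.6047


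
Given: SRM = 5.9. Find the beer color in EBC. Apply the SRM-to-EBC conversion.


EBC = SRM · 1.97
EBC = 5.9 · 1.97

11.6230 EBC


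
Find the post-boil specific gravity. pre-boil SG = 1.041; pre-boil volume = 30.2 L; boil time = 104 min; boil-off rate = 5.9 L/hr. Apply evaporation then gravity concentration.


V_post = V_pre − rate·(t/60);  SG_post = 1 + (SG_pre−1)·V_pre/V_post
V_post = 30.2 − 5.9·(104/60) = 19.9733
SG_post = 1 + (1.041 − 1)·30.2/19.9733

1.0620


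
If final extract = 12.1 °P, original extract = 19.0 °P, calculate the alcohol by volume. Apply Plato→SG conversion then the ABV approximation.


SG = 259/(259 − P);  ABV = (OG − FG)·131.25
OG = 259/(259 − 19.0) = 1.0792
FG = 259/(259 − 12.1) = 1.0490
ABV = (1.0792 − 1.0490)·131.25

3.9584 % ABV


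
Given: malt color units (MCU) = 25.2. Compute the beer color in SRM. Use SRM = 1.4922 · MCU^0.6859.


SRM = 1.4922 · 25.2^0.6859

13.6473 SRM


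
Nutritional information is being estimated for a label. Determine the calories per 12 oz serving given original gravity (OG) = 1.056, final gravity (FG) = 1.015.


ABW = (OG−FG)·131.25·0.79/FG;  °P = 259 − 259/SG (for OG→OE and FG→AE);  RE = 0.1808·OE + 0.8192·AE;  Cal = (6.9·ABW + 4·(RE−0.1))·FG·3.55
ABW = (1.056 − 1.015)·131.25·0.79/1.015 = 4.1884
OE = 259 − 259/1.056 = 13.7348 °P
AE = 259 − 259/1.015 = 3.8276 °P
RE = 0.1808·13.7348 + 0.8192·3.8276 = 5.6188 °P
Cal = (6.9·4.1884 + 4·(5.6188−0.1))·1.015·3.55

183.6756 kcal


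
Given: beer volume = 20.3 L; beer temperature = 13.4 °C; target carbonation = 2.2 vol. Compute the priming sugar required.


residual = 14.695·(0.01821 + 0.09011·e^(−0.04·T));  sugar = (target − residual)·4.0·V
residual = 14.695·(0.01821 + 0.09011·e^(−0.04·13.4)) = 1.0423
sugar = (2.2 − 1.0423)·4.0·20.3

94.0016 g


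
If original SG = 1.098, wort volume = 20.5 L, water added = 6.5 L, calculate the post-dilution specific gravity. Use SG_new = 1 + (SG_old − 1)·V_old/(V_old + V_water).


pts = (1.098 − 1)·1000·20.5/(20.5 + 6.5) = 74.4074
SG_new = 1 + 74.4074/1000

1.0744


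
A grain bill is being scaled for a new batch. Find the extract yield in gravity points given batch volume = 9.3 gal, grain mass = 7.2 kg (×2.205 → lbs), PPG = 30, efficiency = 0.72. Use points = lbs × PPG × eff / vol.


lbs = 7.2 × 2.205 = 15.8760
points = 15.8760 × 30 × 0.72 / 9.3

36.8733 points


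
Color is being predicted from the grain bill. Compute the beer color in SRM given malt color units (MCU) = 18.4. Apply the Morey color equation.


SRM = 1.4922 · MCU^0.6859
SRM = 1.4922 · 18.4^0.6859

10.9993 SRM


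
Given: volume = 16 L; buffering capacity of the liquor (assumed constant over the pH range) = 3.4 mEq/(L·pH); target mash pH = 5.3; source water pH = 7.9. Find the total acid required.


acid = buffering capacity · (pH_source − pH_target) · V
acid = 3.4 · (7.9 − 5.3) · 16

141.4400 mEq


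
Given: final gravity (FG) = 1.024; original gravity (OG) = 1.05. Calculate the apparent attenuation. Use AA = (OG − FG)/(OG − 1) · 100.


AA = (1.05 − 1.024)/(1.05 − 1) · 100

52.0000 %
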